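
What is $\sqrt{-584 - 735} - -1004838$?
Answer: $1004838 + i \sqrt{1319} \approx 1.0048 \cdot 10^{6} + 36.318 i$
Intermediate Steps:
$\sqrt{-584 - 735} - -1004838 = \sqrt{-1319} + 1004838 = i \sqrt{1319} + 1004838 = 1004838 + i \sqrt{1319}$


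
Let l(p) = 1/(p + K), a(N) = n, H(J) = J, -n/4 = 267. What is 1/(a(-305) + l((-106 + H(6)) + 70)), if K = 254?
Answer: -224/239231 ≈ -0.00093633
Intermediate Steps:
n = -1068 (n = -4*267 = -1068)
a(N) = -1068
l(p) = 1/(254 + p) (l(p) = 1/(p + 254) = 1/(254 + p))
1/(a(-305) + l((-106 + H(6)) + 70)) = 1/(-1068 + 1/(254 + ((-106 + 6) + 70))) = 1/(-1068 + 1/(254 + (-100 + 70))) = 1/(-1068 + 1/(254 - 30)) = 1/(-1068 + 1/224) = 1/(-239231/224) = -224/239231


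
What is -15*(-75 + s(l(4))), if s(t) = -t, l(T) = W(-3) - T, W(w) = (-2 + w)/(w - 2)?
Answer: 1080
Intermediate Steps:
W(w) = 1 (W(w) = (-2 + w)/(-2 + w) = 1)
l(T) = 1 - T
-15*(-75 + s(l(4))) = -15*(-75 - (1 - 1*4)) = -15*(-75 - (1 - 4)) = -15*(-75 - 1*(-3)) = -15*(-75 + 3) = -15*(-72) = 1080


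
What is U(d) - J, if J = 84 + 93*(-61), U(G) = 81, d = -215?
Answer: 5670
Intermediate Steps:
J = -5589 (J = 84 - 5673 = -5589)
U(d) - J = 81 - 1*(-5589) = 81 + 5589 = 5670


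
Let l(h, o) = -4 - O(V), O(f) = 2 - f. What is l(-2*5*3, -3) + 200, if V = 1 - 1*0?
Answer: 195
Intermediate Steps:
V = 1 (V = 1 + 0 = 1)
l(h, o) = -5 (l(h, o) = -4 - (2 - 1*1) = -4 - (2 - 1) = -4 - 1*1 = -4 - 1 = -5)
l(-2*5*3, -3) + 200 = -5 + 200 = 195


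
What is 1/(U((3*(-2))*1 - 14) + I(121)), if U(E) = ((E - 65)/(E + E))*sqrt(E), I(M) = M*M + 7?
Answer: 234368/3433023909 - 68*I*sqrt(5)/3433023909 ≈ 6.8269e-5 - 4.4291e-8*I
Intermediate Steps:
I(M) = 7 + M**2 (I(M) = M**2 + 7 = 7 + M**2)
U(E) = (-65 + E)/(2*sqrt(E)) (U(E) = ((-65 + E)/((2*E)))*sqrt(E) = ((-65 + E)*(1/(2*E)))*sqrt(E) = ((-65 + E)/(2*E))*sqrt(E) = (-65 + E)/(2*sqrt(E)))
1/(U((3*(-2))*1 - 14) + I(121)) = 1/((-65 + ((3*(-2))*1 - 14))/(2*sqrt((3*(-2))*1 - 14)) + (7 + 121**2)) = 1/((-65 + (-6*1 - 14))/(2*sqrt(-6*1 - 14)) + (7 + 14641)) = 1/((-65 + (-6 - 14))/(2*sqrt(-6 - 14)) + 14648) = 1/((-65 - 20)/(2*sqrt(-20)) + 14648) = 1/((1/2)*(-I*sqrt(5)/10)*(-85) + 14648) = 1/(17*I*sqrt(5)/4 + 14648) = 1/(14648 + 17*I*sqrt(5)/4)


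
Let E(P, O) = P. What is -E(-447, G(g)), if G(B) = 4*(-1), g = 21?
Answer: 447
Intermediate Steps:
G(B) = -4
-E(-447, G(g)) = -1*(-447) = 447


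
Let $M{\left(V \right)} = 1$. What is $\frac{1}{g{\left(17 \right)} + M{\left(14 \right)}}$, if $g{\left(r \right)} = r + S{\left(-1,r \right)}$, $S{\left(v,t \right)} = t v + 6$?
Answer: $\frac{1}{7} \approx 0.14286$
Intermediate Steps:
$S{\left(v,t \right)} = 6 + t v$
$g{\left(r \right)} = 6$ ($g{\left(r \right)} = r + \left(6 + r \left(-1\right)\right) = r - \left(-6 + r\right) = 6$)
$\frac{1}{g{\left(17 \right)} + M{\left(14 \right)}} = \frac{1}{6 + 1} = \frac{1}{7}$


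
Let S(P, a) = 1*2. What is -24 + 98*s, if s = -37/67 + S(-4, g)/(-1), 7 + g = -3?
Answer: -18366/67 ≈ -274.12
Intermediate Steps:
g = -10 (g = -7 - 3 = -10)
S(P, a) = 2
s = -171/67 (s = -37/67 + 2/(-1) = -37*1/67 + 2*(-1) = -37/67 - 2 = -171/67 ≈ -2.5522)
-24 + 98*s = -24 + 98*(-171/67) = -24 - 16758/67 = -18366/67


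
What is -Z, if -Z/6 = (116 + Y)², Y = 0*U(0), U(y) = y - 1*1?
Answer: 80736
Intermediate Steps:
U(y) = -1 + y (U(y) = y - 1 = -1 + y)
Y = 0 (Y = 0*(-1 + 0) = 0*(-1) = 0)
Z = -80736 (Z = -6*(116 + 0)² = -6*116² = -6*13456 = -80736)
-Z = -1*(-80736) = 80736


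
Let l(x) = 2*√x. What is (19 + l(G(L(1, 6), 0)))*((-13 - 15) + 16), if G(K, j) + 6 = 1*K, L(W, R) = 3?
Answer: -228 - 24*I*√3 ≈ -228.0 - 41.569*I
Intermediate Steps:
G(K, j) = -6 + K (G(K, j) = -6 + 1*K = -6 + K)
(19 + l(G(L(1, 6), 0)))*((-13 - 15) + 16) = (19 + 2*√(-6 + 3))*((-13 - 15) + 16) = (19 + 2*√(-3))*(-28 + 16) = (19 + 2*(I*√3))*(-12) = (19 + 2*I*√3)*(-12) = -228 - 24*I*√3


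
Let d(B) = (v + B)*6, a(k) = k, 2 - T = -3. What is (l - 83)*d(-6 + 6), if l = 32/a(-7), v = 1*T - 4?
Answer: -3678/7 ≈ -525.43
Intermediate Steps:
T = 5 (T = 2 - 1*(-3) = 2 + 3 = 5)
v = 1 (v = 1*5 - 4 = 5 - 4 = 1)
l = -32/7 (l = 32/(-7) = 32*(-⅐) = -32/7 ≈ -4.5714)
d(B) = 6 + 6*B (d(B) = (1 + B)*6 = 6 + 6*B)
(l - 83)*d(-6 + 6) = (-32/7 - 83)*(6 + 6*(-6 + 6)) = -613*(6 + 6*0)/7 = -613*(6 + 0)/7 = -613/7*6 = -3678/7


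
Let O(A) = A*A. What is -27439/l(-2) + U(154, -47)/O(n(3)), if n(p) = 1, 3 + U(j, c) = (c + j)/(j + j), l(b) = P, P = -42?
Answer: 601207/924 ≈ 650.66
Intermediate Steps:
l(b) = -42
U(j, c) = -3 + (c + j)/(2*j) (U(j, c) = -3 + (c + j)/(j + j) = -3 + (c + j)/((2*j)) = -3 + (c + j)*(1/(2*j)) = -3 + (c + j)/(2*j))
O(A) = A²
-27439/l(-2) + U(154, -47)/O(n(3)) = -27439/(-42) + ((½)*(-47 - 5*154)/154)/(1²) = -27439*(-1/42) + ((½)*(1/154)*(-47 - 770))/1 = 27439/42 + ((½)*(1/154)*(-817))*1 = 27439/42 - 817/308*1 = 27439/42 - 817/308 = 601207/924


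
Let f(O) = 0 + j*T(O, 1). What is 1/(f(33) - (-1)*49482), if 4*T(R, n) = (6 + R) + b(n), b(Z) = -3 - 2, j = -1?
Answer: 2/98947 ≈ 2.0213e-5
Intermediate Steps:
b(Z) = -5
T(R, n) = ¼ + R/4 (T(R, n) = ((6 + R) - 5)/4 = (1 + R)/4 = ¼ + R/4)
f(O) = -¼ - O/4 (f(O) = 0 - (¼ + O/4) = 0 + (-¼ - O/4) = -¼ - O/4)
1/(f(33) - (-1)*49482) = 1/((-¼ - ¼*33) - (-1)*49482) = 1/((-¼ - 33/4) - 1*(-49482)) = 1/(-17/2 + 49482) = 1/(98947/2) = 2/98947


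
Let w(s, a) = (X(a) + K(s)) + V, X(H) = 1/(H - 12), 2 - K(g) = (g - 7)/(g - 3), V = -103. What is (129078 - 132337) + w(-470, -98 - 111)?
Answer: -351336770/104533 ≈ -3361.0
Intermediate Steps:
K(g) = 2 - (-7 + g)/(-3 + g) (K(g) = 2 - (g - 7)/(g - 3) = 2 - (-7 + g)/(-3 + g))
X(H) = 1/(-12 + H)
w(s, a) = -103 + 1/(-12 + a) + (1 + s)/(-3 + s) (w(s, a) = (1/(-12 + a) + (1 + s)/(-3 + s)) - 103 = -103 + 1/(-12 + a) + (1 + s)/(-3 + s))
(129078 - 132337) + w(-470, -98 - 111) = (129078 - 132337) + (-103 + 1/(-12 + (-98 - 111)) + (1 - 470)/(-3 - 470)) = -3259 + (-103 + 1/(-12 - 209) - 469/(-473)) = -3259 + (-103 + 1/(-221) - 1/473*(-469)) = -3259 + (-103 - 1/221 + 469/473) = -3259 - 10663723/104533 = -351336770/104533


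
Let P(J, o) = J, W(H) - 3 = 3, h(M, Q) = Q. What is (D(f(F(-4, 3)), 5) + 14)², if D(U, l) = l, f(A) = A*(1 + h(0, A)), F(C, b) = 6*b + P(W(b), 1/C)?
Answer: 361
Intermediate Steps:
W(H) = 6 (W(H) = 3 + 3 = 6)
F(C, b) = 6 + 6*b (F(C, b) = 6*b + 6 = 6 + 6*b)
f(A) = A*(1 + A)
(D(f(F(-4, 3)), 5) + 14)² = (5 + 14)² = 19² = 361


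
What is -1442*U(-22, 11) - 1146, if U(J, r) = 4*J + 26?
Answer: 88258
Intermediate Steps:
U(J, r) = 26 + 4*J
-1442*U(-22, 11) - 1146 = -1442*(26 + 4*(-22)) - 1146 = -1442*(26 - 88) - 1146 = -1442*(-62) - 1146 = 89404 - 1146 = 88258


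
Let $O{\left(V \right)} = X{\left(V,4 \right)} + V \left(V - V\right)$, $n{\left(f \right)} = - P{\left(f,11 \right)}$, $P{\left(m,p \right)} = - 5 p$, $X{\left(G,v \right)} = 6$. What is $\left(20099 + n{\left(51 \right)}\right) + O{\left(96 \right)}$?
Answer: $20160$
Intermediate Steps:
$n{\left(f \right)} = 55$ ($n{\left(f \right)} = - \left(-5\right) 11 = \left(-1\right) \left(-55\right) = 55$)
$O{\left(V \right)} = 6$ ($O{\left(V \right)} = 6 + V \left(V - V\right) = 6 + V 0 = 6 + 0 = 6$)
$\left(20099 + n{\left(51 \right)}\right) + O{\left(96 \right)} = \left(20099 + 55\right) + 6 = 20154 + 6 = 20160$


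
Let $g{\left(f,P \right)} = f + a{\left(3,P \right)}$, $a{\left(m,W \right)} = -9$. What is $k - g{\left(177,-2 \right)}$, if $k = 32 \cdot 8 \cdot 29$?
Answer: $7256$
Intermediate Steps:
$k = 7424$ ($k = 256 \cdot 29 = 7424$)
$g{\left(f,P \right)} = -9 + f$ ($g{\left(f,P \right)} = f - 9 = -9 + f$)
$k - g{\left(177,-2 \right)} = 7424 - \left(-9 + 177\right) = 7424 - 168 = 7256$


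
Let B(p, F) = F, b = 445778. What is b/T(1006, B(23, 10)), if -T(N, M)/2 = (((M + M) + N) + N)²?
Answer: -222889/4129024 ≈ -0.053981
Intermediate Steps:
T(N, M) = -2*(2*M + 2*N)² (T(N, M) = -2*(((M + M) + N) + N)² = -2*((2*M + N) + N)² = -2*((N + 2*M) + N)² = -2*(2*M + 2*N)²)
b/T(1006, B(23, 10)) = 445778/((-8*(10 + 1006)²)) = 445778/((-8*1016²)) = 445778/((-8*1032256)) = 445778/(-8258048) = 445778*(-1/8258048) = -222889/4129024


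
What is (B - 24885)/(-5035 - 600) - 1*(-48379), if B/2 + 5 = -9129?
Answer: 272658818/5635 ≈ 48387.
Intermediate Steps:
B = -18268 (B = -10 + 2*(-9129) = -10 - 18258 = -18268)
(B - 24885)/(-5035 - 600) - 1*(-48379) = (-18268 - 24885)/(-5035 - 600) - 1*(-48379) = -43153/(-5635) + 48379 = -43153*(-1/5635) + 48379 = 43153/5635 + 48379 = 272658818/5635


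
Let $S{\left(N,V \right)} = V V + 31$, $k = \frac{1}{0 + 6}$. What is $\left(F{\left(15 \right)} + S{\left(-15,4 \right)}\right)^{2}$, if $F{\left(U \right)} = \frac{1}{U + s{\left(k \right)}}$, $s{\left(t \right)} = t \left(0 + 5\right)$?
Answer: $\frac{19989841}{9025} \approx 2214.9$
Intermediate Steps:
$k = \frac{1}{6} \approx 0.16667$
$s{\left(t \right)} = 5 t$ ($s{\left(t \right)} = t 5 = 5 t$)
$F{\left(U \right)} = \frac{1}{\frac{5}{6} + U}$ ($F{\left(U \right)} = \frac{1}{U + 5 \cdot \frac{1}{6}} = \frac{1}{U + \frac{5}{6}} = \frac{1}{\frac{5}{6} + U}$)
$S{\left(N,V \right)} = 31 + V^{2}$ ($S{\left(N,V \right)} = V^{2} + 31 = 31 + V^{2}$)
$\left(F{\left(15 \right)} + S{\left(-15,4 \right)}\right)^{2} = \left(\frac{6}{5 + 6 \cdot 15} + \left(31 + 4^{2}\right)\right)^{2} = \left(\frac{6}{5 + 90} + \left(31 + 16\right)\right)^{2} = \left(\frac{6}{95} + 47\right)^{2} = \left(\frac{4471}{95}\right)^{2} = \frac{19989841}{9025}$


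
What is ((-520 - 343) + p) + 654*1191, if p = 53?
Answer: 778104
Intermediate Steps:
((-520 - 343) + p) + 654*1191 = ((-520 - 343) + 53) + 654*1191 = (-863 + 53) + 778914 = -810 + 778914 = 778104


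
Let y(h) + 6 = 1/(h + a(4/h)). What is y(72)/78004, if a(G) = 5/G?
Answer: -971/12636648 ≈ -7.6840e-5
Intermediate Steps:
y(h) = -6 + 4/(9*h) (y(h) = -6 + 1/(h + 5/((4/h))) = -6 + 1/(h + 5*(h/4)) = -6 + 1/(h + 5*h/4) = -6 + 1/(9*h/4) = -6 + 4/(9*h))
y(72)/78004 = (-6 + (4/9)/72)/78004 = (-6 + (4/9)*(1/72))*(1/78004) = (-6 + 1/162)*(1/78004) = -971/162*1/78004 = -971/12636648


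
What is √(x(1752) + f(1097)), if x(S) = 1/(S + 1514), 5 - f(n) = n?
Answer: I*√11648094286/3266 ≈ 33.045*I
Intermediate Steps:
f(n) = 5 - n
x(S) = 1/(1514 + S)
√(x(1752) + f(1097)) = √(1/(1514 + 1752) + (5 - 1*1097)) = √(1/3266 + (5 - 1097)) = √(1/3266 - 1092) = √(-3566471/3266) = I*√11648094286/3266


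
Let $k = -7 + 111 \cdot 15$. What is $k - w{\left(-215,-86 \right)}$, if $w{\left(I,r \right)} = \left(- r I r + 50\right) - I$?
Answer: $-1588747$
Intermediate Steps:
$k = 1658$ ($k = -7 + 1665 = 1658$)
$w{\left(I,r \right)} = 50 - I - I r^{2}$ ($w{\left(I,r \right)} = \left(- I r r + 50\right) - I = \left(- I r^{2} + 50\right) - I = \left(50 - I r^{2}\right) - I = 50 - I - I r^{2}$)
$k - w{\left(-215,-86 \right)} = 1658 - \left(50 - -215 - - 215 \left(-86\right)^{2}\right) = 1658 - \left(50 + 215 - \left(-215\right) 7396\right) = 1658 - \left(50 + 215 + 1590140\right) = 1658 - 1590405 = -1588747$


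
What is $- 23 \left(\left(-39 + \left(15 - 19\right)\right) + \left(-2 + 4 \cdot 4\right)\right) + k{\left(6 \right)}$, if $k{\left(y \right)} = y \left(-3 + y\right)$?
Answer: $685$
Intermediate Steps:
$- 23 \left(\left(-39 + \left(15 - 19\right)\right) + \left(-2 + 4 \cdot 4\right)\right) + k{\left(6 \right)} = - 23 \left(\left(-39 + \left(15 - 19\right)\right) + \left(-2 + 4 \cdot 4\right)\right) + 6 \left(-3 + 6\right) = - 23 \left(\left(-39 + \left(15 - 19\right)\right) + \left(-2 + 16\right)\right) + 6 \cdot 3 = - 23 \left(\left(-39 - 4\right) + 14\right) + 18 = - 23 \left(-43 + 14\right) + 18 = \left(-23\right) \left(-29\right) + 18 = 667 + 18 = 685$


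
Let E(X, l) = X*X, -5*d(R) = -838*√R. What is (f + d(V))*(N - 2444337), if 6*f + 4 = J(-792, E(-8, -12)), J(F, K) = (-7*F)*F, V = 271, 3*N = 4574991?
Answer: 2018342938840/3 - 154081384*√271 ≈ 6.7024e+11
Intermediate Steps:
N = 1524997 (N = (⅓)*4574991 = 1524997)
d(R) = 838*√R/5 (d(R) = -(-838)*√R/5 = 838*√R/5)
E(X, l) = X²
J(F, K) = -7*F²
f = -2195426/3 (f = -⅔ + (-7*(-792)²)/6 = -⅔ + (-7*627264)/6 = -⅔ + (⅙)*(-4390848) = -⅔ - 731808 = -2195426/3 ≈ -7.3181e+5)
(f + d(V))*(N - 2444337) = (-2195426/3 + 838*√271/5)*(1524997 - 2444337) = (-2195426/3 + 838*√271/5)*(-919340) = 2018342938840/3 - 154081384*√271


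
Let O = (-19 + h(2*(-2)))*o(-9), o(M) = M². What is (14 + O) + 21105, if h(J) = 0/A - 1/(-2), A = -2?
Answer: 39241/2 ≈ 19621.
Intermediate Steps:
h(J) = ½ (h(J) = 0/(-2) - 1/(-2) = 0*(-½) - 1*(-½) = 0 + ½ = ½)
O = -2997/2 (O = (-19 + ½)*(-9)² = -37/2*81 = -2997/2 ≈ -1498.5)
(14 + O) + 21105 = (14 - 2997/2) + 21105 = -2969/2 + 21105 = 39241/2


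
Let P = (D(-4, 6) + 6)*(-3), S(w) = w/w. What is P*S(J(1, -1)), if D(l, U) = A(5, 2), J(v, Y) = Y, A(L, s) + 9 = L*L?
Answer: -66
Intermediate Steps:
A(L, s) = -9 + L**2 (A(L, s) = -9 + L*L = -9 + L**2)
D(l, U) = 16 (D(l, U) = -9 + 5**2 = -9 + 25 = 16)
S(w) = 1
P = -66 (P = (16 + 6)*(-3) = 22*(-3) = -66)
P*S(J(1, -1)) = -66*1 = -66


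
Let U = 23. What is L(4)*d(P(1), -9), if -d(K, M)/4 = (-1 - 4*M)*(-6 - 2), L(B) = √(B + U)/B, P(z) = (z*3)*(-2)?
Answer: 840*√3 ≈ 1454.9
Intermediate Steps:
P(z) = -6*z (P(z) = (3*z)*(-2) = -6*z)
L(B) = √(23 + B)/B (L(B) = √(B + 23)/B = √(23 + B)/B)
d(K, M) = -32 - 128*M (d(K, M) = -4*(-1 - 4*M)*(-6 - 2) = -4*(-1 - 4*M)*(-8) = -4*(8 + 32*M) = -32 - 128*M)
L(4)*d(P(1), -9) = (√(23 + 4)/4)*(-32 - 128*(-9)) = (√27/4)*(-32 + 1152) = ((3*√3)/4)*1120 = (3*√3/4)*1120 = 840*√3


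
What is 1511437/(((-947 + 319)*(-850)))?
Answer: 1511437/533800 ≈ 2.8315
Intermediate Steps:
1511437/(((-947 + 319)*(-850))) = 1511437/((-628*(-850))) = 1511437/533800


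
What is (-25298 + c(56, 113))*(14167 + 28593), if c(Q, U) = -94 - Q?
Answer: -1088156480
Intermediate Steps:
(-25298 + c(56, 113))*(14167 + 28593) = (-25298 + (-94 - 1*56))*(14167 + 28593) = (-25298 + (-94 - 56))*42760 = (-25298 - 150)*42760 = -25448*42760 = -1088156480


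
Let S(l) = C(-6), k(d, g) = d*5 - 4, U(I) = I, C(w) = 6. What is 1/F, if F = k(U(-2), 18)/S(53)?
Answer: -3/7 ≈ -0.42857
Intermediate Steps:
k(d, g) = -4 + 5*d (k(d, g) = 5*d - 4 = -4 + 5*d)
S(l) = 6
F = -7/3 (F = (-4 + 5*(-2))/6 = (-4 - 10)*(⅙) = -14*⅙ = -7/3 ≈ -2.3333)
1/F = 1/(-7/3) = -3/7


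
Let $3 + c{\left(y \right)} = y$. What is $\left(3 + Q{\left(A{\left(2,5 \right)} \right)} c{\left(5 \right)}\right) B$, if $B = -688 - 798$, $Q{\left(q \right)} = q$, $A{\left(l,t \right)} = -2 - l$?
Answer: $7430$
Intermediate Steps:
$c{\left(y \right)} = -3 + y$
$B = -1486$ ($B = -688 - 798 = -1486$)
$\left(3 + Q{\left(A{\left(2,5 \right)} \right)} c{\left(5 \right)}\right) B = \left(3 + \left(-2 - 2\right) \left(-3 + 5\right)\right) \left(-1486\right) = \left(3 + \left(-2 - 2\right) 2\right) \left(-1486\right) = \left(3 - 8\right) \left(-1486\right) = \left(-5\right) \left(-1486\right) = 7430$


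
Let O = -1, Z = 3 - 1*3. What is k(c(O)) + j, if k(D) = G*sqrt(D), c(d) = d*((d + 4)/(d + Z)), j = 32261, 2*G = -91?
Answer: 32261 - 91*sqrt(3)/2 ≈ 32182.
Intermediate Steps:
G = -91/2 (G = (1/2)*(-91) = -91/2 ≈ -45.500)
Z = 0 (Z = 3 - 3 = 0)
c(d) = 4 + d (c(d) = d*((d + 4)/(d + 0)) = d*((4 + d)/d) = 4 + d)
k(D) = -91*sqrt(D)/2
k(c(O)) + j = -91*sqrt(4 - 1)/2 + 32261 = -91*sqrt(3)/2 + 32261 = 32261 - 91*sqrt(3)/2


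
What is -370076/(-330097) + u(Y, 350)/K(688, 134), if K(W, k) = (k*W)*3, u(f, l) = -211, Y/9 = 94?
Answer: 102284489309/91296907872 ≈ 1.1203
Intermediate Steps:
Y = 846 (Y = 9*94 = 846)
K(W, k) = 3*W*k (K(W, k) = (W*k)*3 = 3*W*k)
-370076/(-330097) + u(Y, 350)/K(688, 134) = -370076/(-330097) - 211/(3*688*134) = -370076*(-1/330097) - 211/276576 = 370076/330097 - 211*1/276576 = 370076/330097 - 211/276576 = 102284489309/91296907872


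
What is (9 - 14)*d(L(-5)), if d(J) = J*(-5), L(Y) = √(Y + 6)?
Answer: 25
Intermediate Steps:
L(Y) = √(6 + Y)
d(J) = -5*J
(9 - 14)*d(L(-5)) = (9 - 14)*(-5*√(6 - 5)) = -(-25)*√1 = -(-25) = -5*(-5) = 25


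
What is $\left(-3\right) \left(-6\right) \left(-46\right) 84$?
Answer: $-69552$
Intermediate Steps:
$\left(-3\right) \left(-6\right) \left(-46\right) 84 = 18 \left(-46\right) 84 = \left(-828\right) 84 = -69552$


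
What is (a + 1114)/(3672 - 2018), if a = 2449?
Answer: 3563/1654 ≈ 2.1542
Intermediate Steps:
(a + 1114)/(3672 - 2018) = (2449 + 1114)/(3672 - 2018) = 3563/1654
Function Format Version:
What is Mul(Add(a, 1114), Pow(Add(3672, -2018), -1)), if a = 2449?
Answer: Rational(3563, 1654) ≈ 2.1542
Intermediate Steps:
Mul(Add(a, 1114), Pow(Add(3672, -2018), -1)) = Mul(Add(2449, 1114), Pow(Add(3672, -2018), -1)) = Mul(3563, Pow(1654, -1)) = Mul(3563, Rational(1, 1654)) = Rational(3563, 1654)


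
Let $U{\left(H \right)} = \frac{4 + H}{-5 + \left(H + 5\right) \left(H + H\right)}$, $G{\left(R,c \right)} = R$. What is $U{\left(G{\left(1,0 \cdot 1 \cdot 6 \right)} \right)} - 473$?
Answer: $- \frac{3306}{7} \approx -472.29$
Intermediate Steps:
$U{\left(H \right)} = \frac{4 + H}{-5 + 2 H \left(5 + H\right)}$ ($U{\left(H \right)} = \frac{4 + H}{-5 + \left(5 + H\right) 2 H} = \frac{4 + H}{-5 + 2 H \left(5 + H\right)}$)
$U{\left(G{\left(1,0 \cdot 1 \cdot 6 \right)} \right)} - 473 = \frac{4 + 1}{-5 + 2 \cdot 1^{2} + 10 \cdot 1} - 473 = \frac{1}{-5 + 2 \cdot 1 + 10} \cdot 5 - 473 = \frac{1}{-5 + 2 + 10} \cdot 5 - 473 = \frac{1}{7} \cdot 5 - 473 = \frac{5}{7} - 473 = - \frac{3306}{7}$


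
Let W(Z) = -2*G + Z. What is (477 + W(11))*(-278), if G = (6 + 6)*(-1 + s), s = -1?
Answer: -149008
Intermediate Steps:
G = -24 (G = (6 + 6)*(-1 - 1) = 12*(-2) = -24)
W(Z) = 48 + Z (W(Z) = -2*(-24) + Z = 48 + Z)
(477 + W(11))*(-278) = (477 + (48 + 11))*(-278) = (477 + 59)*(-278) = 536*(-278) = -149008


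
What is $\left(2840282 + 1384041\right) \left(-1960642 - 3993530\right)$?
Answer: $-25152345725556$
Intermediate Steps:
$\left(2840282 + 1384041\right) \left(-1960642 - 3993530\right) = 4224323 \left(-5954172\right) = -25152345725556$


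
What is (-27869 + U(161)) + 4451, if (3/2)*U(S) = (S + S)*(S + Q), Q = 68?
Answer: 77222/3 ≈ 25741.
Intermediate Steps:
U(S) = 4*S*(68 + S)/3 (U(S) = 2*((S + S)*(S + 68))/3 = 2*((2*S)*(68 + S))/3 = 2*(2*S*(68 + S))/3 = 4*S*(68 + S)/3)
(-27869 + U(161)) + 4451 = (-27869 + (4/3)*161*(68 + 161)) + 4451 = (-27869 + (4/3)*161*229) + 4451 = (-27869 + 147476/3) + 4451 = 63869/3 + 4451 = 77222/3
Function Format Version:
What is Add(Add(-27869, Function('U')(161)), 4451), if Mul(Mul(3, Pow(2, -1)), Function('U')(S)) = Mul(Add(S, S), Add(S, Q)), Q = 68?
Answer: Rational(77222, 3) ≈ 25741.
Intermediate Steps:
Function('U')(S) = Mul(Rational(4, 3), S, Add(68, S)) (Function('U')(S) = Mul(Rational(2, 3), Mul(Add(S, S), Add(S, 68))) = Mul(Rational(2, 3), Mul(Mul(2, S), Add(68, S))) = Mul(Rational(2, 3), Mul(2, S, Add(68, S))) = Mul(Rational(4, 3), S, Add(68, S)))
Add(Add(-27869, Function('U')(161)), 4451) = Add(Add(-27869, Mul(Rational(4, 3), 161, Add(68, 161))), 4451) = Add(Add(-27869, Mul(Rational(4, 3), 161, 229)), 4451) = Add(Add(-27869, Rational(147476, 3)), 4451) = Add(Rational(63869, 3), 4451) = Rational(77222, 3)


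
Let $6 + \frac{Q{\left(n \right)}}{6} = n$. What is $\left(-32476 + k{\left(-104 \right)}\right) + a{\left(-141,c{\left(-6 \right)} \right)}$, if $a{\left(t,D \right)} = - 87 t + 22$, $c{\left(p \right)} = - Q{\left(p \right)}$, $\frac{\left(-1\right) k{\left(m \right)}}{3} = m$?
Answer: $-19875$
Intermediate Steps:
$k{\left(m \right)} = - 3 m$
$Q{\left(n \right)} = -36 + 6 n$
$c{\left(p \right)} = 36 - 6 p$ ($c{\left(p \right)} = - (-36 + 6 p) = 36 - 6 p$)
$a{\left(t,D \right)} = 22 - 87 t$
$\left(-32476 + k{\left(-104 \right)}\right) + a{\left(-141,c{\left(-6 \right)} \right)} = \left(-32476 - -312\right) + \left(22 - -12267\right) = \left(-32476 + 312\right) + \left(22 + 12267\right) = -32164 + 12289 = -19875$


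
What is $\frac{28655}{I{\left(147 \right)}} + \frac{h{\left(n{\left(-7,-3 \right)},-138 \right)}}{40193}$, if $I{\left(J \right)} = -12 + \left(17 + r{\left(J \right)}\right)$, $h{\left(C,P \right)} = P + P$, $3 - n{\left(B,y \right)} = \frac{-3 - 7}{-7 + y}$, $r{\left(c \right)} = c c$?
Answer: $\frac{1145764951}{868731502} \approx 1.3189$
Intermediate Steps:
$r{\left(c \right)} = c^{2}$
$n{\left(B,y \right)} = 3 + \frac{10}{-7 + y}$ ($n{\left(B,y \right)} = 3 - \frac{-3 - 7}{-7 + y} = 3 - - \frac{10}{-7 + y} = 3 + \frac{10}{-7 + y}$)
$h{\left(C,P \right)} = 2 P$
$I{\left(J \right)} = 5 + J^{2}$ ($I{\left(J \right)} = -12 + \left(17 + J^{2}\right) = 5 + J^{2}$)
$\frac{28655}{I{\left(147 \right)}} + \frac{h{\left(n{\left(-7,-3 \right)},-138 \right)}}{40193} = \frac{28655}{5 + 147^{2}} + \frac{2 \left(-138\right)}{40193} = \frac{28655}{5 + 21609} - \frac{276}{40193} = \frac{28655}{21614} - \frac{276}{40193} = \frac{1145764951}{868731502}$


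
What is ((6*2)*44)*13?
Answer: 6864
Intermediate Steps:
((6*2)*44)*13 = (12*44)*13 = 528*13 = 6864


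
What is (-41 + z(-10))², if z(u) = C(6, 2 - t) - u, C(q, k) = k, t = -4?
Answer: 625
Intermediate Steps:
z(u) = 6 - u (z(u) = (2 - 1*(-4)) - u = (2 + 4) - u = 6 - u)
(-41 + z(-10))² = (-41 + (6 - 1*(-10)))² = (-41 + (6 + 10))² = (-41 + 16)² = (-25)² = 625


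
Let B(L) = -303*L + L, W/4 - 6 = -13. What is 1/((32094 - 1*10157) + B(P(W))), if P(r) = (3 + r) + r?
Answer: 1/37943 ≈ 2.6355e-5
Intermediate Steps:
W = -28 (W = 24 + 4*(-13) = 24 - 52 = -28)
P(r) = 3 + 2*r
B(L) = -302*L
1/((32094 - 1*10157) + B(P(W))) = 1/((32094 - 1*10157) - 302*(3 + 2*(-28))) = 1/((32094 - 10157) - 302*(3 - 56)) = 1/(21937 - 302*(-53)) = 1/(21937 + 16006) = 1/37943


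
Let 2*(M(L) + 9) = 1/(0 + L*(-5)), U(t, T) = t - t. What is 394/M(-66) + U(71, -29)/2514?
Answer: -260040/5939 ≈ -43.785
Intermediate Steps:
U(t, T) = 0
M(L) = -9 - 1/(10*L) (M(L) = -9 + 1/(2*(0 + L*(-5))) = -9 + 1/(2*(0 - 5*L)) = -9 + 1/(2*((-5*L))) = -9 + (-1/(5*L))/2 = -9 - 1/(10*L))
394/M(-66) + U(71, -29)/2514 = 394/(-9 - 1/10/(-66)) + 0/2514 = 394/(-9 - 1/10*(-1/66)) + 0*(1/2514) = 394/(-9 + 1/660) + 0 = 394/(-5939/660) + 0 = 394*(-660/5939) + 0 = -260040/5939 + 0 = -260040/5939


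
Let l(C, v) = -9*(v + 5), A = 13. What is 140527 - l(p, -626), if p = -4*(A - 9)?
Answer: 134938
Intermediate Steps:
p = -16 (p = -4*(13 - 9) = -4*4 = -16)
l(C, v) = -45 - 9*v (l(C, v) = -9*(5 + v) = -45 - 9*v)
140527 - l(p, -626) = 140527 - (-45 - 9*(-626)) = 140527 - (-45 + 5634) = 140527 - 1*5589 = 140527 - 5589 = 134938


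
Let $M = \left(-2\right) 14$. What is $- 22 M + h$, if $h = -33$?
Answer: $583$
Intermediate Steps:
$M = -28$
$- 22 M + h = \left(-22\right) \left(-28\right) - 33 = 616 - 33 = 583$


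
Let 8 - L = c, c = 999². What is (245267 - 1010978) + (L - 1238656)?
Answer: -3002360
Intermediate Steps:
c = 998001
L = -997993 (L = 8 - 1*998001 = 8 - 998001 = -997993)
(245267 - 1010978) + (L - 1238656) = (245267 - 1010978) + (-997993 - 1238656) = -765711 - 2236649 = -3002360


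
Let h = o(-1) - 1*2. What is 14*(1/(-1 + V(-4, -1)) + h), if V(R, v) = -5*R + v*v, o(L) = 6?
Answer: 567/10 ≈ 56.700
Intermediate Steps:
V(R, v) = v² - 5*R (V(R, v) = -5*R + v² = v² - 5*R)
h = 4 (h = 6 - 1*2 = 6 - 2 = 4)
14*(1/(-1 + V(-4, -1)) + h) = 14*(1/(-1 + ((-1)² - 5*(-4))) + 4) = 14*(1/(-1 + (1 + 20)) + 4) = 14*(1/(-1 + 21) + 4) = 14*(1/20 + 4) = 14*(81/20) = 567/10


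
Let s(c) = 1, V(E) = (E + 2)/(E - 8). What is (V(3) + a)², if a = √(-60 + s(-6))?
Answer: (-1 + I*√59)² ≈ -58.0 - 15.362*I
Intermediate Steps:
V(E) = (2 + E)/(-8 + E)
a = I*√59 (a = √(-60 + 1) = √(-59) = I*√59 ≈ 7.6811*I)
(V(3) + a)² = ((2 + 3)/(-8 + 3) + I*√59)² = (5/(-5) + I*√59)² = (-⅕*5 + I*√59)² = (-1 + I*√59)²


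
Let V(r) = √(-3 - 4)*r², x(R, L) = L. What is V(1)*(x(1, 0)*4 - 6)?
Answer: -6*I*√7 ≈ -15.875*I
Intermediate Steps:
V(r) = I*√7*r² (V(r) = √(-7)*r² = (I*√7)*r² = I*√7*r²)
V(1)*(x(1, 0)*4 - 6) = (I*√7*1²)*(0*4 - 6) = (I*√7*1)*(0 - 6) = (I*√7)*(-6) = -6*I*√7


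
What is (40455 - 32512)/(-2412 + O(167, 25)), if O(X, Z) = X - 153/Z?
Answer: -198575/56278 ≈ -3.5285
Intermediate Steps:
(40455 - 32512)/(-2412 + O(167, 25)) = (40455 - 32512)/(-2412 + (167 - 153/25)) = 7943/(-2412 + (167 - 153*1/25)) = 7943/(-2412 + (167 - 153/25)) = 7943/(-2412 + 4022/25) = 7943/(-56278/25) = 7943*(-25/56278) = -198575/56278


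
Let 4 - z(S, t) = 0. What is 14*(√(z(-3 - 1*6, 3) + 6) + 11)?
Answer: 154 + 14*√10 ≈ 198.27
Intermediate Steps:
z(S, t) = 4 (z(S, t) = 4 - 1*0 = 4 + 0 = 4)
14*(√(z(-3 - 1*6, 3) + 6) + 11) = 14*(√(4 + 6) + 11) = 14*(√10 + 11) = 14*(11 + √10) = 154 + 14*√10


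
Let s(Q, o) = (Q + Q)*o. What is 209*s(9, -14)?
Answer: -52668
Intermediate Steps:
s(Q, o) = 2*Q*o (s(Q, o) = (2*Q)*o = 2*Q*o)
209*s(9, -14) = 209*(2*9*(-14)) = 209*(-252) = -52668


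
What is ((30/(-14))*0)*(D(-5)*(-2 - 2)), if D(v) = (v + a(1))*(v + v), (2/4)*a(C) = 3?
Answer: 0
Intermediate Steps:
a(C) = 6 (a(C) = 2*3 = 6)
D(v) = 2*v*(6 + v) (D(v) = (v + 6)*(v + v) = (6 + v)*(2*v) = 2*v*(6 + v))
((30/(-14))*0)*(D(-5)*(-2 - 2)) = ((30/(-14))*0)*((2*(-5)*(6 - 5))*(-2 - 2)) = ((30*(-1/14))*0)*((2*(-5)*1)*(-4)) = (-15/7*0)*(-10*(-4)) = 0*40 = 0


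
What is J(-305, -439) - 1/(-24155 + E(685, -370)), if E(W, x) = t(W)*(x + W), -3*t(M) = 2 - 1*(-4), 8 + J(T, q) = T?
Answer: -7757704/24785 ≈ -313.00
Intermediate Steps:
J(T, q) = -8 + T
t(M) = -2 (t(M) = -(2 - 1*(-4))/3 = -(2 + 4)/3 = -⅓*6 = -2)
E(W, x) = -2*W - 2*x (E(W, x) = -2*(x + W) = -2*(W + x) = -2*W - 2*x)
J(-305, -439) - 1/(-24155 + E(685, -370)) = (-8 - 305) - 1/(-24155 + (-2*685 - 2*(-370))) = -313 - 1/(-24155 + (-1370 + 740)) = -313 - 1/(-24155 - 630) = -313 - 1/(-24785) = -313 - 1*(-1/24785) = -313 + 1/24785 = -7757704/24785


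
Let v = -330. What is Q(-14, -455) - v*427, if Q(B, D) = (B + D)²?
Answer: 360871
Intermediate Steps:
Q(-14, -455) - v*427 = (-14 - 455)² - (-330)*427 = (-469)² - 1*(-140910) = 219961 + 140910 = 360871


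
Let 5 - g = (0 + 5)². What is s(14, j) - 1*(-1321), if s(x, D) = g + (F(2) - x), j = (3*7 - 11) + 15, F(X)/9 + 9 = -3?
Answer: 1179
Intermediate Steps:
F(X) = -108 (F(X) = -81 + 9*(-3) = -81 - 27 = -108)
g = -20 (g = 5 - (0 + 5)² = 5 - 1*5² = 5 - 1*25 = 5 - 25 = -20)
j = 25 (j = (21 - 11) + 15 = 10 + 15 = 25)
s(x, D) = -128 - x (s(x, D) = -20 + (-108 - x) = -128 - x)
s(14, j) - 1*(-1321) = (-128 - 1*14) - 1*(-1321) = (-128 - 14) + 1321 = -142 + 1321 = 1179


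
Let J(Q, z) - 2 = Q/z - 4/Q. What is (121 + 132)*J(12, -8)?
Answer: 253/6 ≈ 42.167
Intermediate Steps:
J(Q, z) = 2 - 4/Q + Q/z (J(Q, z) = 2 + (Q/z - 4/Q) = 2 + (-4/Q + Q/z) = 2 - 4/Q + Q/z)
(121 + 132)*J(12, -8) = (121 + 132)*(2 - 4/12 + 12/(-8)) = 253*(2 - 4*1/12 + 12*(-⅛)) = 253*(2 - ⅓ - 3/2) = 253*(⅙) = 253/6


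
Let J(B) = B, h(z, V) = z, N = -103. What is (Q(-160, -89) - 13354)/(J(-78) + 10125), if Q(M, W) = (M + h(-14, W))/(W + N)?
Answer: -142433/107168 ≈ -1.3291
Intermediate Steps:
Q(M, W) = (-14 + M)/(-103 + W) (Q(M, W) = (M - 14)/(W - 103) = (-14 + M)/(-103 + W))
(Q(-160, -89) - 13354)/(J(-78) + 10125) = ((-14 - 160)/(-103 - 89) - 13354)/(-78 + 10125) = (-174/(-192) - 13354)/10047 = (-1/192*(-174) - 13354)*(1/10047) = (29/32 - 13354)*(1/10047) = -427299/32*1/10047 = -142433/107168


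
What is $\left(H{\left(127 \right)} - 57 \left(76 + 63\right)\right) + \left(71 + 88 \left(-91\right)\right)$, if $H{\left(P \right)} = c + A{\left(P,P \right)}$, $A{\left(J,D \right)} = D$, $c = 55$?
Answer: $-15678$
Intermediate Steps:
$H{\left(P \right)} = 55 + P$
$\left(H{\left(127 \right)} - 57 \left(76 + 63\right)\right) + \left(71 + 88 \left(-91\right)\right) = \left(\left(55 + 127\right) - 57 \left(76 + 63\right)\right) + \left(71 + 88 \left(-91\right)\right) = \left(182 - 7923\right) + \left(71 - 8008\right) = \left(182 - 7923\right) - 7937 = -7741 - 7937 = -15678$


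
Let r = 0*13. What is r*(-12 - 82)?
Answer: 0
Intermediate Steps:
r = 0
r*(-12 - 82) = 0*(-12 - 82) = 0*(-94) = 0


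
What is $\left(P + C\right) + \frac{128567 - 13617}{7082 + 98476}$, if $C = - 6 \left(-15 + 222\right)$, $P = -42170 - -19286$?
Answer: $- \frac{1273288679}{52779} \approx -24125.0$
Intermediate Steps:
$P = -22884$ ($P = -42170 + 19286 = -22884$)
$C = -1242$ ($C = \left(-6\right) 207 = -1242$)
$\left(P + C\right) + \frac{128567 - 13617}{7082 + 98476} = \left(-22884 - 1242\right) + \frac{128567 - 13617}{7082 + 98476} = -24126 + \frac{114950}{105558} = -24126 + 114950 \cdot \frac{1}{105558} = -24126 + \frac{57475}{52779} = - \frac{1273288679}{52779}$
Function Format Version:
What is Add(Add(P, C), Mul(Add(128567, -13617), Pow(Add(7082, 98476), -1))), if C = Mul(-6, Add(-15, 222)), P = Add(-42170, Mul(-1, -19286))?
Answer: Rational(-1273288679, 52779) ≈ -24125.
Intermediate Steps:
P = -22884 (P = Add(-42170, 19286) = -22884)
C = -1242 (C = Mul(-6, 207) = -1242)
Add(Add(P, C), Mul(Add(128567, -13617), Pow(Add(7082, 98476), -1))) = Add(Add(-22884, -1242), Mul(Add(128567, -13617), Pow(Add(7082, 98476), -1))) = Add(-24126, Mul(114950, Pow(105558, -1))) = Add(-24126, Mul(114950, Rational(1, 105558))) = Add(-24126, Rational(57475, 52779)) = Rational(-1273288679, 52779)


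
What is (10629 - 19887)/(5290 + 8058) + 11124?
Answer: 74236947/6674 ≈ 11123.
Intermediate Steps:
(10629 - 19887)/(5290 + 8058) + 11124 = -9258/13348 + 11124 = -9258*1/13348 + 11124 = -4629/6674 + 11124 = 74236947/6674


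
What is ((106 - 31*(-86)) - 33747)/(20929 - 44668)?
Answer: 10325/7913 ≈ 1.3048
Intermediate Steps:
((106 - 31*(-86)) - 33747)/(20929 - 44668) = ((106 + 2666) - 33747)/(-23739) = (2772 - 33747)*(-1/23739) = -30975*(-1/23739) = 10325/7913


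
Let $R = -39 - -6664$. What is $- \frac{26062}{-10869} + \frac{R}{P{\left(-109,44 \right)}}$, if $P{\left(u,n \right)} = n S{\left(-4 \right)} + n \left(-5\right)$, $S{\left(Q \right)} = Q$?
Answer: $- \frac{20562191}{1434708} \approx -14.332$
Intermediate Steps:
$P{\left(u,n \right)} = - 9 n$ ($P{\left(u,n \right)} = n \left(-4\right) + n \left(-5\right) = - 4 n - 5 n = - 9 n$)
$R = 6625$ ($R = -39 + 6664 = 6625$)
$- \frac{26062}{-10869} + \frac{R}{P{\left(-109,44 \right)}} = - \frac{26062}{-10869} + \frac{6625}{\left(-9\right) 44} = \left(-26062\right) \left(- \frac{1}{10869}\right) + \frac{6625}{-396} = \frac{26062}{10869} + 6625 \left(- \frac{1}{396}\right) = \frac{26062}{10869} - \frac{6625}{396} = - \frac{20562191}{1434708}$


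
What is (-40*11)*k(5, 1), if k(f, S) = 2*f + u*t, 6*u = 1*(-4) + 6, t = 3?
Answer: -4840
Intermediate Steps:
u = 1/3 (u = (1*(-4) + 6)/6 = (-4 + 6)/6 = (1/6)*2 = 1/3 ≈ 0.33333)
k(f, S) = 1 + 2*f (k(f, S) = 2*f + (1/3)*3 = 2*f + 1 = 1 + 2*f)
(-40*11)*k(5, 1) = (-40*11)*(1 + 2*5) = -440*(1 + 10) = -440*11 = -4840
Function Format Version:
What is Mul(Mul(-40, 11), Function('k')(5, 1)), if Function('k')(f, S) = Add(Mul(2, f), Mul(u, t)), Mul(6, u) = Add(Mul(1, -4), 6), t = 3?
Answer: -4840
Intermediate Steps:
u = Rational(1, 3) (u = Mul(Rational(1, 6), Add(Mul(1, -4), 6)) = Mul(Rational(1, 6), Add(-4, 6)) = Mul(Rational(1, 6), 2) = Rational(1, 3) ≈ 0.33333)
Function('k')(f, S) = Add(1, Mul(2, f)) (Function('k')(f, S) = Add(Mul(2, f), Mul(Rational(1, 3), 3)) = Add(Mul(2, f), 1) = Add(1, Mul(2, f)))
Mul(Mul(-40, 11), Function('k')(5, 1)) = Mul(Mul(-40, 11), Add(1, Mul(2, 5))) = Mul(-440, Add(1, 10)) = Mul(-440, 11) = -4840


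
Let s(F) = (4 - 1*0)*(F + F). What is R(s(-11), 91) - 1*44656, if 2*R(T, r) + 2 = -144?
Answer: -44729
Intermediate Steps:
s(F) = 8*F (s(F) = (4 + 0)*(2*F) = 4*(2*F) = 8*F)
R(T, r) = -73 (R(T, r) = -1 + (½)*(-144) = -1 - 72 = -73)
R(s(-11), 91) - 1*44656 = -73 - 1*44656 = -73 - 44656 = -44729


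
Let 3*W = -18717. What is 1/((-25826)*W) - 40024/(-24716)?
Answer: 43574349099/26908445138 ≈ 1.6194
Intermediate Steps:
W = -6239 (W = (⅓)*(-18717) = -6239)
1/((-25826)*W) - 40024/(-24716) = 1/(-25826*(-6239)) - 40024/(-24716) = -1/25826*(-1/6239) - 40024*(-1/24716) = 1/161128414 + 10006/6179 = 43574349099/26908445138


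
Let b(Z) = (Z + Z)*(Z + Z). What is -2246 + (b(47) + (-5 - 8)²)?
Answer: 6759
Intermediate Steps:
b(Z) = 4*Z² (b(Z) = (2*Z)*(2*Z) = 4*Z²)
-2246 + (b(47) + (-5 - 8)²) = -2246 + (4*47² + (-5 - 8)²) = -2246 + (4*2209 + (-13)²) = -2246 + (8836 + 169) = -2246 + 9005 = 6759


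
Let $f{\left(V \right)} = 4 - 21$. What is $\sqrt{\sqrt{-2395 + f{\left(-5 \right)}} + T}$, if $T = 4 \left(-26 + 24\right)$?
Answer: $\sqrt{-8 + 6 i \sqrt{67}} \approx 4.5694 + 5.374 i$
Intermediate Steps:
$f{\left(V \right)} = -17$
$T = -8$ ($T = 4 \left(-2\right) = -8$)
$\sqrt{\sqrt{-2395 + f{\left(-5 \right)}} + T} = \sqrt{\sqrt{-2395 - 17} - 8} = \sqrt{\sqrt{-2412} - 8} = \sqrt{6 i \sqrt{67} - 8} = \sqrt{-8 + 6 i \sqrt{67}}$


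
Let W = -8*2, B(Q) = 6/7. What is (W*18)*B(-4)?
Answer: -1728/7 ≈ -246.86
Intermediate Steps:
B(Q) = 6/7 (B(Q) = 6*(⅐) = 6/7)
W = -16
(W*18)*B(-4) = -16*18*(6/7) = -288*6/7 = -1728/7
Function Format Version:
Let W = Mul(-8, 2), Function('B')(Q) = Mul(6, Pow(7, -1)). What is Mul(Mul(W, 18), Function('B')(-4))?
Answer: Rational(-1728, 7) ≈ -246.86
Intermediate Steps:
Function('B')(Q) = Rational(6, 7) (Function('B')(Q) = Mul(6, Rational(1, 7)) = Rational(6, 7))
W = -16
Mul(Mul(W, 18), Function('B')(-4)) = Mul(Mul(-16, 18), Rational(6, 7)) = Mul(-288, Rational(6, 7)) = Rational(-1728, 7)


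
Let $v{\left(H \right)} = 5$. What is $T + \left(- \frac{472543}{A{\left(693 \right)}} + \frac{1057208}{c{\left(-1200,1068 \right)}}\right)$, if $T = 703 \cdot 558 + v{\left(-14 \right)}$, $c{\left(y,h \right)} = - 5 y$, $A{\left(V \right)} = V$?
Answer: $\frac{67874727881}{173250} \approx 3.9177 \cdot 10^{5}$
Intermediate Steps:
$T = 392279$ ($T = 703 \cdot 558 + 5 = 392274 + 5 = 392279$)
$T + \left(- \frac{472543}{A{\left(693 \right)}} + \frac{1057208}{c{\left(-1200,1068 \right)}}\right) = 392279 + \left(- \frac{472543}{693} + \frac{1057208}{\left(-5\right) \left(-1200\right)}\right) = 392279 + \left(\left(-472543\right) \frac{1}{693} + \frac{1057208}{6000}\right) = 392279 + \left(- \frac{472543}{693} + 1057208 \cdot \frac{1}{6000}\right) = 392279 + \left(- \frac{472543}{693} + \frac{132151}{750}\right) = 392279 - \frac{87608869}{173250} = \frac{67874727881}{173250}$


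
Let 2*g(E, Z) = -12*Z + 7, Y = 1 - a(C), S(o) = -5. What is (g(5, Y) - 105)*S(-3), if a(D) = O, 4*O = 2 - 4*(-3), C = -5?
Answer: 865/2 ≈ 432.50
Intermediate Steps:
O = 7/2 (O = (2 - 4*(-3))/4 = (2 + 12)/4 = (¼)*14 = 7/2 ≈ 3.5000)
a(D) = 7/2
Y = -5/2 (Y = 1 - 1*7/2 = 1 - 7/2 = -5/2 ≈ -2.5000)
g(E, Z) = 7/2 - 6*Z (g(E, Z) = (-12*Z + 7)/2 = (7 - 12*Z)/2 = 7/2 - 6*Z)
(g(5, Y) - 105)*S(-3) = ((7/2 - 6*(-5/2)) - 105)*(-5) = ((7/2 + 15) - 105)*(-5) = (37/2 - 105)*(-5) = -173/2*(-5) = 865/2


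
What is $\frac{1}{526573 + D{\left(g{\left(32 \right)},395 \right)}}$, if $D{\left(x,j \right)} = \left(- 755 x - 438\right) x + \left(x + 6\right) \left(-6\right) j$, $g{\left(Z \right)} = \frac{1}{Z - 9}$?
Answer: $\frac{529}{270969398} \approx 1.9522 \cdot 10^{-6}$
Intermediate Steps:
$g{\left(Z \right)} = \frac{1}{-9 + Z}$
$D{\left(x,j \right)} = j \left(-36 - 6 x\right) + x \left(-438 - 755 x\right)$ ($D{\left(x,j \right)} = \left(-438 - 755 x\right) x + \left(6 + x\right) \left(-6\right) j = x \left(-438 - 755 x\right) + \left(-36 - 6 x\right) j = x \left(-438 - 755 x\right) + j \left(-36 - 6 x\right) = j \left(-36 - 6 x\right) + x \left(-438 - 755 x\right)$)
$\frac{1}{526573 + D{\left(g{\left(32 \right)},395 \right)}} = \frac{1}{526573 - \left(14220 + \frac{755}{\left(-9 + 32\right)^{2}} + \frac{2808}{-9 + 32}\right)} = \frac{1}{526573 - \left(14220 + \frac{755}{529} + \frac{2808}{23}\right)} = \frac{1}{526573 - \left(\frac{327498}{23} + \frac{755}{529} + \frac{2370}{23}\right)} = \frac{1}{526573 - \frac{7587719}{529}} = \frac{1}{\frac{270969398}{529}} = \frac{529}{270969398}$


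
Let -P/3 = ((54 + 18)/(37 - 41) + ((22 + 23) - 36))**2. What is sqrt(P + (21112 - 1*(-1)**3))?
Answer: sqrt(20870) ≈ 144.46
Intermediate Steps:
P = -243 (P = -3*((54 + 18)/(37 - 41) + ((22 + 23) - 36))**2 = -3*(72/(-4) + (45 - 36))**2 = -3*(72*(-1/4) + 9)**2 = -3*(-18 + 9)**2 = -3*(-9)**2 = -3*81 = -243)
sqrt(P + (21112 - 1*(-1)**3)) = sqrt(-243 + (21112 - 1*(-1)**3)) = sqrt(-243 + (21112 - 1*(-1))) = sqrt(-243 + (21112 + 1)) = sqrt(-243 + 21113) = sqrt(20870)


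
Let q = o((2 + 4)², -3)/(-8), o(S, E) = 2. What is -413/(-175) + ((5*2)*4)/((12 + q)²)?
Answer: 146331/55225 ≈ 2.6497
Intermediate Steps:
q = -¼ (q = 2/(-8) = 2*(-⅛) = -¼ ≈ -0.25000)
-413/(-175) + ((5*2)*4)/((12 + q)²) = -413/(-175) + ((5*2)*4)/((12 - ¼)²) = -413*(-1/175) + (10*4)/((47/4)²) = 59/25 + 40/(2209/16) = 59/25 + 40*(16/2209) = 59/25 + 640/2209 = 146331/55225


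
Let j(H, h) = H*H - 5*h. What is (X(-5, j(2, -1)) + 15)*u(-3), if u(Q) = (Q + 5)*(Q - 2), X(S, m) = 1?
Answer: -160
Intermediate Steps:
j(H, h) = H² - 5*h
u(Q) = (-2 + Q)*(5 + Q) (u(Q) = (5 + Q)*(-2 + Q) = (-2 + Q)*(5 + Q))
(X(-5, j(2, -1)) + 15)*u(-3) = (1 + 15)*(-10 + (-3)² + 3*(-3)) = 16*(-10 + 9 - 9) = 16*(-10) = -160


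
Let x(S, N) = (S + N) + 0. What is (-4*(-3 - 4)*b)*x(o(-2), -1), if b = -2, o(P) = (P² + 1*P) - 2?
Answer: 56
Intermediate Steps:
o(P) = -2 + P + P² (o(P) = (P² + P) - 2 = (P + P²) - 2 = -2 + P + P²)
x(S, N) = N + S (x(S, N) = (N + S) + 0 = N + S)
(-4*(-3 - 4)*b)*x(o(-2), -1) = (-4*(-3 - 4)*(-2))*(-1 + (-2 - 2 + (-2)²)) = (-(-28)*(-2))*(-1 + (-2 - 2 + 4)) = (-4*14)*(-1 + 0) = -56*(-1) = 56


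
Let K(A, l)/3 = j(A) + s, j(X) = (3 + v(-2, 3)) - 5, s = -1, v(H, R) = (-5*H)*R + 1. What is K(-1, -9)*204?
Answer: 17136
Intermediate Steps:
v(H, R) = 1 - 5*H*R (v(H, R) = -5*H*R + 1 = 1 - 5*H*R)
j(X) = 29 (j(X) = (3 + (1 - 5*(-2)*3)) - 5 = (3 + (1 + 30)) - 5 = (3 + 31) - 5 = 34 - 5 = 29)
K(A, l) = 84 (K(A, l) = 3*(29 - 1) = 3*28 = 84)
K(-1, -9)*204 = 84*204 = 17136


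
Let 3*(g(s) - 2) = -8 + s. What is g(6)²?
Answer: 16/9 ≈ 1.7778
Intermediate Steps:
g(s) = -⅔ + s/3 (g(s) = 2 + (-8 + s)/3 = 2 + (-8/3 + s/3) = -⅔ + s/3)
g(6)² = (-⅔ + (⅓)*6)² = (-⅔ + 2)² = (4/3)² = 16/9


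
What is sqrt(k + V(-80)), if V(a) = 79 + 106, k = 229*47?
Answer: 2*sqrt(2737) ≈ 104.63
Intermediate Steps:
k = 10763
V(a) = 185
sqrt(k + V(-80)) = sqrt(10763 + 185) = sqrt(10948) = 2*sqrt(2737)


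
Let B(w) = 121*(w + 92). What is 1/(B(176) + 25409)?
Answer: 1/57837 ≈ 1.7290e-5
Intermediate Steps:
B(w) = 11132 + 121*w (B(w) = 121*(92 + w) = 11132 + 121*w)
1/(B(176) + 25409) = 1/((11132 + 121*176) + 25409) = 1/((11132 + 21296) + 25409) = 1/(32428 + 25409) = 1/57837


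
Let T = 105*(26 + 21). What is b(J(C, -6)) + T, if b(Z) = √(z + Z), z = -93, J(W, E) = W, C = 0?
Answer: 4935 + I*√93 ≈ 4935.0 + 9.6436*I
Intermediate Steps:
b(Z) = √(-93 + Z)
T = 4935 (T = 105*47 = 4935)
b(J(C, -6)) + T = √(-93 + 0) + 4935 = √(-93) + 4935 = I*√93 + 4935 = 4935 + I*√93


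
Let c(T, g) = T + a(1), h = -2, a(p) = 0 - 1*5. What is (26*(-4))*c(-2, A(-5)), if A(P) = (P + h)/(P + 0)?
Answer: 728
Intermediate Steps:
a(p) = -5 (a(p) = 0 - 5 = -5)
A(P) = (-2 + P)/P (A(P) = (P - 2)/(P + 0) = (-2 + P)/P)
c(T, g) = -5 + T (c(T, g) = T - 5 = -5 + T)
(26*(-4))*c(-2, A(-5)) = (26*(-4))*(-5 - 2) = -104*(-7) = 728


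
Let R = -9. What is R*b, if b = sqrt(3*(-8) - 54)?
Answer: -9*I*sqrt(78) ≈ -79.486*I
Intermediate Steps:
b = I*sqrt(78) (b = sqrt(-24 - 54) = sqrt(-78) = I*sqrt(78) ≈ 8.8318*I)
R*b = -9*I*sqrt(78)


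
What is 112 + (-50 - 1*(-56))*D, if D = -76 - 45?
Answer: -614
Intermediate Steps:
D = -121
112 + (-50 - 1*(-56))*D = 112 + (-50 - 1*(-56))*(-121) = 112 + (-50 + 56)*(-121) = 112 + 6*(-121) = 112 - 726 = -614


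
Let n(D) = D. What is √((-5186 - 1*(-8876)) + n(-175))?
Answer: √3515 ≈ 59.287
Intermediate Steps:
√((-5186 - 1*(-8876)) + n(-175)) = √((-5186 - 1*(-8876)) - 175) = √((-5186 + 8876) - 175) = √(3690 - 175) = √3515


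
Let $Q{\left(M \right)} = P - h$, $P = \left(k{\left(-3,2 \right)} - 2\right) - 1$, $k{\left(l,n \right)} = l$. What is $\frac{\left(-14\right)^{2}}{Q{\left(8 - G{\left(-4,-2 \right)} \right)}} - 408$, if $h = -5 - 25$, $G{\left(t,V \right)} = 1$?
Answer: $- \frac{2399}{6} \approx -399.83$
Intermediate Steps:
$h = -30$ ($h = -5 - 25 = -30$)
$P = -6$ ($P = \left(-3 - 2\right) - 1 = -5 - 1 = -6$)
$Q{\left(M \right)} = 24$ ($Q{\left(M \right)} = -6 - -30 = -6 + 30 = 24$)
$\frac{\left(-14\right)^{2}}{Q{\left(8 - G{\left(-4,-2 \right)} \right)}} - 408 = \frac{\left(-14\right)^{2}}{24} - 408 = 196 \cdot \frac{1}{24} - 408 = \frac{49}{6} - 408 = - \frac{2399}{6}$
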